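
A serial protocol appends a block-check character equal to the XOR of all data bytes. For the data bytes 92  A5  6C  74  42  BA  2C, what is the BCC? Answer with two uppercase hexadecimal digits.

XOR the bytes together:
  start with 0x92
  0x92 ⊕ 0xA5 = 0x37
  0x37 ⊕ 0x6C = 0x5B
  0x5B ⊕ 0x74 = 0x2F
  0x2F ⊕ 0x42 = 0x6D
  0x6D ⊕ 0xBA = 0xD7
  0xD7 ⊕ 0x2C = 0xFB

FB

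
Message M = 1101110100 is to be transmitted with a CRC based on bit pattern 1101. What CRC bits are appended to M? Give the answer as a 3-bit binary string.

000

Append 3 zeros: 1101110100000. Divide by 1101 (XOR where the leading bit is 1):
  pos 0: 1101 XOR 1101 = 0000
  pos 4: 1101 XOR 1101 = 0000
Remainder (last 3 bits) = 000. This is the CRC / FCS.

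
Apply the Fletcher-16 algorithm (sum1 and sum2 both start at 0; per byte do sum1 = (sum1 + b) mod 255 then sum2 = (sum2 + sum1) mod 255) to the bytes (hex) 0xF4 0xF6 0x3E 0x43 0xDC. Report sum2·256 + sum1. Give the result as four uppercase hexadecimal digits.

C24A

Running sums (mod 255):
  after byte 0 (0xF4): sum1=244, sum2=244
  after byte 1 (0xF6): sum1=235, sum2=224
  after byte 2 (0x3E): sum1=42, sum2=11
  after byte 3 (0x43): sum1=109, sum2=120
  after byte 4 (0xDC): sum1=74, sum2=194
Checksum = sum2·256 + sum1 = 194·256 + 74 = 49738 = 0xC24A.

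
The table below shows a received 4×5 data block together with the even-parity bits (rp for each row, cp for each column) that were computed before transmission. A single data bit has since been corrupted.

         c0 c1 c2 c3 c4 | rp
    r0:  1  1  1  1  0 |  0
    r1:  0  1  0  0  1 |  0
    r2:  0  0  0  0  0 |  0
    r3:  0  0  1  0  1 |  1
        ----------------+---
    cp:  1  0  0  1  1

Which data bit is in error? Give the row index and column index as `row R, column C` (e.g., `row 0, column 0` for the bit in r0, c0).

Recompute each row's even parity and compare to rp:
  r0: data parity 0, sent rp 0 → ok
  r1: data parity 0, sent rp 0 → ok
  r2: data parity 0, sent rp 0 → ok
  r3: data parity 0, sent rp 1 → mismatch
Recompute each column's even parity and compare to cp:
  c0: data parity 1, sent cp 1 → ok
  c1: data parity 0, sent cp 0 → ok
  c2: data parity 0, sent cp 0 → ok
  c3: data parity 1, sent cp 1 → ok
  c4: data parity 0, sent cp 1 → mismatch
Exactly one row (r3) and one column (c4) fail → the flipped bit is at their intersection.

row 3, column 4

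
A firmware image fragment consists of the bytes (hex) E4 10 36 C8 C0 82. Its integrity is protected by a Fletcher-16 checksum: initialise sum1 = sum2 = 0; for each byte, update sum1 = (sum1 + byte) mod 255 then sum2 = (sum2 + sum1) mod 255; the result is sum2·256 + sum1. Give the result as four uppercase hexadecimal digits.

Running sums (mod 255):
  after byte 0 (E4): sum1=228, sum2=228
  after byte 1 (10): sum1=244, sum2=217
  after byte 2 (36): sum1=43, sum2=5
  after byte 3 (C8): sum1=243, sum2=248
  after byte 4 (C0): sum1=180, sum2=173
  after byte 5 (82): sum1=55, sum2=228
Checksum = sum2·256 + sum1 = 228·256 + 55 = 58423 = 0xE437.

E437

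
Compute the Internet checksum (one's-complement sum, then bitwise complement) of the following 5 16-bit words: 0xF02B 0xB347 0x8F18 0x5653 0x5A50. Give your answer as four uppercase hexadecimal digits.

1CD0

One's-complement addition (fold any carry out of bit 15 back into bit 0):
  0xF02B + 0xB347 = 0x1A372 → wrap carry → 0xA373
  0xA373 + 0x8F18 = 0x1328B → wrap carry → 0x328C
  0x328C + 0x5653 = 0x088DF
  0x88DF + 0x5A50 = 0x0E32F
One's-complement sum = 0xE32F.
Checksum = ~0xE32F & 0xFFFF = 0x1CD0.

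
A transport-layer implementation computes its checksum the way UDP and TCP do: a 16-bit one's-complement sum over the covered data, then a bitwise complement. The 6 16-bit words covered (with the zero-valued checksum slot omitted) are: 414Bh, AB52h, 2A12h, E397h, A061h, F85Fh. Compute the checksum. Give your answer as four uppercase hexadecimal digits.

6CF6

One's-complement addition (fold any carry out of bit 15 back into bit 0):
  0x414B + 0xAB52 = 0x0EC9D
  0xEC9D + 0x2A12 = 0x116AF → wrap carry → 0x16B0
  0x16B0 + 0xE397 = 0x0FA47
  0xFA47 + 0xA061 = 0x19AA8 → wrap carry → 0x9AA9
  0x9AA9 + 0xF85F = 0x19308 → wrap carry → 0x9309
One's-complement sum = 0x9309.
Checksum = ~0x9309 & 0xFFFF = 0x6CF6.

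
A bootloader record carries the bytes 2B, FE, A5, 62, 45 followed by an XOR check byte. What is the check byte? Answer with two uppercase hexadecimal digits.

57

XOR the bytes together:
  start with 0x2B
  0x2B ⊕ 0xFE = 0xD5
  0xD5 ⊕ 0xA5 = 0x70
  0x70 ⊕ 0x62 = 0x12
  0x12 ⊕ 0x45 = 0x57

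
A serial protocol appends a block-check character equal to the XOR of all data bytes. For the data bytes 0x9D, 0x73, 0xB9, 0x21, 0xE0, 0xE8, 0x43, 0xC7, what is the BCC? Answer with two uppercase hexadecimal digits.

FA

XOR the bytes together:
  start with 0x9D
  0x9D ⊕ 0x73 = 0xEE
  0xEE ⊕ 0xB9 = 0x57
  0x57 ⊕ 0x21 = 0x76
  0x76 ⊕ 0xE0 = 0x96
  0x96 ⊕ 0xE8 = 0x7E
  0x7E ⊕ 0x43 = 0x3D
  0x3D ⊕ 0xC7 = 0xFA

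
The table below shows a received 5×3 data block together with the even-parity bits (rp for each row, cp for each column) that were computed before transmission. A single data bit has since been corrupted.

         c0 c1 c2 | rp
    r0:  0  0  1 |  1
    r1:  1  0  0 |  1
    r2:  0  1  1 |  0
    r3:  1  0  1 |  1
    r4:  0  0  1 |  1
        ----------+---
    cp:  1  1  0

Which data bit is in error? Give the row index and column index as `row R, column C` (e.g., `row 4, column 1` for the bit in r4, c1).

row 3, column 0

Recompute each row's even parity and compare to rp:
  r0: data parity 1, sent rp 1 → ok
  r1: data parity 1, sent rp 1 → ok
  r2: data parity 0, sent rp 0 → ok
  r3: data parity 0, sent rp 1 → mismatch
  r4: data parity 1, sent rp 1 → ok
Recompute each column's even parity and compare to cp:
  c0: data parity 0, sent cp 1 → mismatch
  c1: data parity 1, sent cp 1 → ok
  c2: data parity 0, sent cp 0 → ok
Exactly one row (r3) and one column (c0) fail → the flipped bit is at their intersection.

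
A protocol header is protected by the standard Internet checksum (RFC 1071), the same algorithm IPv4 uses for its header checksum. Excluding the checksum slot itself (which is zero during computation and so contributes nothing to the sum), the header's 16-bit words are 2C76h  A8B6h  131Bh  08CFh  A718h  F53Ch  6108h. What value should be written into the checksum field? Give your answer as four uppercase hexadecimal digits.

118B

One's-complement addition (fold any carry out of bit 15 back into bit 0):
  0x2C76 + 0xA8B6 = 0x0D52C
  0xD52C + 0x131B = 0x0E847
  0xE847 + 0x08CF = 0x0F116
  0xF116 + 0xA718 = 0x1982E → wrap carry → 0x982F
  0x982F + 0xF53C = 0x18D6B → wrap carry → 0x8D6C
  0x8D6C + 0x6108 = 0x0EE74
One's-complement sum = 0xEE74.
Checksum = ~0xEE74 & 0xFFFF = 0x118B.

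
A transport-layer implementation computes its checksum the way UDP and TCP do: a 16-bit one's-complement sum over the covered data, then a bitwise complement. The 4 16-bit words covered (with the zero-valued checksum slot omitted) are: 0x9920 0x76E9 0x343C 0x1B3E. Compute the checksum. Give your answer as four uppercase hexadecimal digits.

A07B

One's-complement addition (fold any carry out of bit 15 back into bit 0):
  0x9920 + 0x76E9 = 0x11009 → wrap carry → 0x100A
  0x100A + 0x343C = 0x04446
  0x4446 + 0x1B3E = 0x05F84
One's-complement sum = 0x5F84.
Checksum = ~0x5F84 & 0xFFFF = 0xA07B.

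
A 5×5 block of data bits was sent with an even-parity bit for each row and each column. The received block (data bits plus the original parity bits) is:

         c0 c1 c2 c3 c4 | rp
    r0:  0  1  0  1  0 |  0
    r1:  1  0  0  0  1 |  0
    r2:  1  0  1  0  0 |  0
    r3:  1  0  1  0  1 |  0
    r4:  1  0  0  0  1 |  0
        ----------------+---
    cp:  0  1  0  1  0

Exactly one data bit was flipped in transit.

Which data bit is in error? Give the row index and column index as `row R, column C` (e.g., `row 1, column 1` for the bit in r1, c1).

row 3, column 4

Recompute each row's even parity and compare to rp:
  r0: data parity 0, sent rp 0 → ok
  r1: data parity 0, sent rp 0 → ok
  r2: data parity 0, sent rp 0 → ok
  r3: data parity 1, sent rp 0 → mismatch
  r4: data parity 0, sent rp 0 → ok
Recompute each column's even parity and compare to cp:
  c0: data parity 0, sent cp 0 → ok
  c1: data parity 1, sent cp 1 → ok
  c2: data parity 0, sent cp 0 → ok
  c3: data parity 1, sent cp 1 → ok
  c4: data parity 1, sent cp 0 → mismatch
Exactly one row (r3) and one column (c4) fail → the flipped bit is at their intersection.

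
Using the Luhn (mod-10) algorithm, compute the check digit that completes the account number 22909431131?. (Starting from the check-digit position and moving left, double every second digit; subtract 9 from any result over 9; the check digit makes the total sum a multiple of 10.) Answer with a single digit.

Partial digits right→left: 1 3 1 1 3 4 9 0 9 2 2
Double every second digit counting from the check-digit position (so the 1st, 3rd, 5th, ... of the partial from the right).
  doubled (with −9 where >9): 2 2 6 9 9 4 → sum 32
  kept as-is: 3 1 4 0 2 → sum 10
Total = 32 + 10 = 42.
Check digit = (10 − (42 mod 10)) mod 10 = 8.

8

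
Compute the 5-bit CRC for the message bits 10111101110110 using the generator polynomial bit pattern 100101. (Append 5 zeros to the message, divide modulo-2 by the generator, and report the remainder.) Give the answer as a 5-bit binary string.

10100

Append 5 zeros: 1011110111011000000. Divide by 100101 (XOR where the leading bit is 1):
  pos 0: 101111 XOR 100101 = 001010
  pos 2: 101001 XOR 100101 = 001100
  pos 4: 110011 XOR 100101 = 010110
  pos 5: 101100 XOR 100101 = 001001
  pos 7: 100111 XOR 100101 = 000010
  pos 11: 100000 XOR 100101 = 000101
Remainder (last 5 bits) = 10100. This is the CRC / FCS.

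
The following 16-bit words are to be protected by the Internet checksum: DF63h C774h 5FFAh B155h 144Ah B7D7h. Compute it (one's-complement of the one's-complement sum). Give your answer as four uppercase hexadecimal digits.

One's-complement addition (fold any carry out of bit 15 back into bit 0):
  0xDF63 + 0xC774 = 0x1A6D7 → wrap carry → 0xA6D8
  0xA6D8 + 0x5FFA = 0x106D2 → wrap carry → 0x06D3
  0x06D3 + 0xB155 = 0x0B828
  0xB828 + 0x144A = 0x0CC72
  0xCC72 + 0xB7D7 = 0x18449 → wrap carry → 0x844A
One's-complement sum = 0x844A.
Checksum = ~0x844A & 0xFFFF = 0x7BB5.

7BB5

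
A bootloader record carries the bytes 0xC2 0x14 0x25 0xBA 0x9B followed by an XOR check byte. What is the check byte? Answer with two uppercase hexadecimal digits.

XOR the bytes together:
  start with 0xC2
  0xC2 ⊕ 0x14 = 0xD6
  0xD6 ⊕ 0x25 = 0xF3
  0xF3 ⊕ 0xBA = 0x49
  0x49 ⊕ 0x9B = 0xD2

D2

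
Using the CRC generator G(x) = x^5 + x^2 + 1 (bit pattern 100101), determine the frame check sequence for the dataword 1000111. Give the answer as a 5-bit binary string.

11100

Append 5 zeros: 100011100000. Divide by 100101 (XOR where the leading bit is 1):
  pos 0: 100011 XOR 100101 = 000110
  pos 3: 110100 XOR 100101 = 010001
  pos 4: 100010 XOR 100101 = 000111
Remainder (last 5 bits) = 11100. This is the CRC / FCS.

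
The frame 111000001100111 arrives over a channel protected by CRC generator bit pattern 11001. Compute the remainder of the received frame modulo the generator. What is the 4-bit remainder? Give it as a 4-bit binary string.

Modulo-2 division of 111000001100111 by 11001:
  pos 0: 11100 XOR 11001 = 00101
  pos 2: 10100 XOR 11001 = 01101
  pos 3: 11010 XOR 11001 = 00011
  pos 6: 11110 XOR 11001 = 00111
  pos 8: 11101 XOR 11001 = 00100
  pos 10: 10011 XOR 11001 = 01010
Remainder = 1010 (nonzero — an error is detected).

1010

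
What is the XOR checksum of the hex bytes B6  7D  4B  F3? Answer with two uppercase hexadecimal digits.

73

XOR the bytes together:
  start with 0xB6
  0xB6 ⊕ 0x7D = 0xCB
  0xCB ⊕ 0x4B = 0x80
  0x80 ⊕ 0xF3 = 0x73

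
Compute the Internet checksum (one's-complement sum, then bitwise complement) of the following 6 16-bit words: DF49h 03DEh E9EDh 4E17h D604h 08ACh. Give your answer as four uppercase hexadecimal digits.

0622

One's-complement addition (fold any carry out of bit 15 back into bit 0):
  0xDF49 + 0x03DE = 0x0E327
  0xE327 + 0xE9ED = 0x1CD14 → wrap carry → 0xCD15
  0xCD15 + 0x4E17 = 0x11B2C → wrap carry → 0x1B2D
  0x1B2D + 0xD604 = 0x0F131
  0xF131 + 0x08AC = 0x0F9DD
One's-complement sum = 0xF9DD.
Checksum = ~0xF9DD & 0xFFFF = 0x0622.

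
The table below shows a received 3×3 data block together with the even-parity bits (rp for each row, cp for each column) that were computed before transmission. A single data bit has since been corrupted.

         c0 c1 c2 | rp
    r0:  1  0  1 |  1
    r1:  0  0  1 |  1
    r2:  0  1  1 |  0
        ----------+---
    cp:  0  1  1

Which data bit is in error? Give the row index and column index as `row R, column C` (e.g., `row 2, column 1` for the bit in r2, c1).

row 0, column 0

Recompute each row's even parity and compare to rp:
  r0: data parity 0, sent rp 1 → mismatch
  r1: data parity 1, sent rp 1 → ok
  r2: data parity 0, sent rp 0 → ok
Recompute each column's even parity and compare to cp:
  c0: data parity 1, sent cp 0 → mismatch
  c1: data parity 1, sent cp 1 → ok
  c2: data parity 1, sent cp 1 → ok
Exactly one row (r0) and one column (c0) fail → the flipped bit is at their intersection.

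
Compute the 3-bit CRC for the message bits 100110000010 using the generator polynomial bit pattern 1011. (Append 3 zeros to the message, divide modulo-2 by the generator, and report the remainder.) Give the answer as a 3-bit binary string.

010

Append 3 zeros: 100110000010000. Divide by 1011 (XOR where the leading bit is 1):
  pos 0: 1001 XOR 1011 = 0010
  pos 2: 1010 XOR 1011 = 0001
  pos 5: 1000 XOR 1011 = 0011
  pos 7: 1101 XOR 1011 = 0110
  pos 8: 1100 XOR 1011 = 0111
  pos 9: 1110 XOR 1011 = 0101
  pos 10: 1010 XOR 1011 = 0001
Remainder (last 3 bits) = 010. This is the CRC / FCS.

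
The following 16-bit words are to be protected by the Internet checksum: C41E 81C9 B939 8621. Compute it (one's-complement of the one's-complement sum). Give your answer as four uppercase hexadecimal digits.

One's-complement addition (fold any carry out of bit 15 back into bit 0):
  0xC41E + 0x81C9 = 0x145E7 → wrap carry → 0x45E8
  0x45E8 + 0xB939 = 0x0FF21
  0xFF21 + 0x8621 = 0x18542 → wrap carry → 0x8543
One's-complement sum = 0x8543.
Checksum = ~0x8543 & 0xFFFF = 0x7ABC.

7ABC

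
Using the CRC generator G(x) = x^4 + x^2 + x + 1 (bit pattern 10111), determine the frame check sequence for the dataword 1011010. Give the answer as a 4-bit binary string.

0101

Append 4 zeros: 10110100000. Divide by 10111 (XOR where the leading bit is 1):
  pos 0: 10110 XOR 10111 = 00001
  pos 4: 11000 XOR 10111 = 01111
  pos 5: 11110 XOR 10111 = 01001
  pos 6: 10010 XOR 10111 = 00101
Remainder (last 4 bits) = 0101. This is the CRC / FCS.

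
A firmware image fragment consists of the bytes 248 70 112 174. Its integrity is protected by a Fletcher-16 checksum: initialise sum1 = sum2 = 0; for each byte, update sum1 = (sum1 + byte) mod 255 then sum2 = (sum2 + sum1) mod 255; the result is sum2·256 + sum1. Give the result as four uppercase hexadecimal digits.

465E

Running sums (mod 255):
  after byte 0 (248): sum1=248, sum2=248
  after byte 1 (70): sum1=63, sum2=56
  after byte 2 (112): sum1=175, sum2=231
  after byte 3 (174): sum1=94, sum2=70
Checksum = sum2·256 + sum1 = 70·256 + 94 = 18014 = 0x465E.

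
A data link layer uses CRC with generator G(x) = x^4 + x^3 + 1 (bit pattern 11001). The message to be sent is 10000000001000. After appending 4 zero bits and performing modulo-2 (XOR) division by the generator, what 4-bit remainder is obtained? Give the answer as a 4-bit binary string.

Append 4 zeros: 100000000010000000. Divide by 11001 (XOR where the leading bit is 1):
  pos 0: 10000 XOR 11001 = 01001
  pos 1: 10010 XOR 11001 = 01011
  pos 2: 10110 XOR 11001 = 01111
  pos 3: 11110 XOR 11001 = 00111
  pos 5: 11100 XOR 11001 = 00101
  pos 7: 10110 XOR 11001 = 01111
  pos 8: 11110 XOR 11001 = 00111
  pos 10: 11100 XOR 11001 = 00101
  pos 12: 10100 XOR 11001 = 01101
  pos 13: 11010 XOR 11001 = 00011
Remainder (last 4 bits) = 0011. This is the CRC / FCS.

0011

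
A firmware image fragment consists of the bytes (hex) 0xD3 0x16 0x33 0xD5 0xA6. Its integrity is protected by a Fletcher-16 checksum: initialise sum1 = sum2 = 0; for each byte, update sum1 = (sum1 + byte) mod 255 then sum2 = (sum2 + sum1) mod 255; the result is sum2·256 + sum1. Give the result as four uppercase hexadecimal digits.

Running sums (mod 255):
  after byte 0 (0xD3): sum1=211, sum2=211
  after byte 1 (0x16): sum1=233, sum2=189
  after byte 2 (0x33): sum1=29, sum2=218
  after byte 3 (0xD5): sum1=242, sum2=205
  after byte 4 (0xA6): sum1=153, sum2=103
Checksum = sum2·256 + sum1 = 103·256 + 153 = 26521 = 0x6799.

6799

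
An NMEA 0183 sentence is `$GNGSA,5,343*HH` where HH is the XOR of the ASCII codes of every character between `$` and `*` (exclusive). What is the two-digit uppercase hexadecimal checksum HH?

5D

XOR the ASCII codes of the payload characters:
  'G' = 0x47 → acc = 0x47
  'N' = 0x4E → acc = 0x09
  'G' = 0x47 → acc = 0x4E
  'S' = 0x53 → acc = 0x1D
  'A' = 0x41 → acc = 0x5C
  ',' = 0x2C → acc = 0x70
  '5' = 0x35 → acc = 0x45
  ',' = 0x2C → acc = 0x69
  '3' = 0x33 → acc = 0x5A
  '4' = 0x34 → acc = 0x6E
  '3' = 0x33 → acc = 0x5D
Checksum = 0x5D.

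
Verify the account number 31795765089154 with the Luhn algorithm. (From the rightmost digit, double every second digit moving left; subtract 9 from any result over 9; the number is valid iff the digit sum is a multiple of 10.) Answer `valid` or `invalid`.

valid

From the right, keep odd positions and double even positions (subtract 9 from any doubled value over 9):
  doubled (positions 2,4,...): 1 9 0 3 1 5 6 → sum 25
  kept (positions 1,3,...): 4 1 8 5 7 9 1 → sum 35
Total = 60.
60 mod 10 = 0, so the number is valid.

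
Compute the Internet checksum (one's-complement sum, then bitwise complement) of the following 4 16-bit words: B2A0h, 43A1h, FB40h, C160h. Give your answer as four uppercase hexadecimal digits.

One's-complement addition (fold any carry out of bit 15 back into bit 0):
  0xB2A0 + 0x43A1 = 0x0F641
  0xF641 + 0xFB40 = 0x1F181 → wrap carry → 0xF182
  0xF182 + 0xC160 = 0x1B2E2 → wrap carry → 0xB2E3
One's-complement sum = 0xB2E3.
Checksum = ~0xB2E3 & 0xFFFF = 0x4D1C.

4D1C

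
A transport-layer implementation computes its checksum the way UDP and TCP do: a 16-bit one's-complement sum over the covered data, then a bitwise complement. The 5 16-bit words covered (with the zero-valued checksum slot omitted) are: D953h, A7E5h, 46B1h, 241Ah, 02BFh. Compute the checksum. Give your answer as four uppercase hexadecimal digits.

One's-complement addition (fold any carry out of bit 15 back into bit 0):
  0xD953 + 0xA7E5 = 0x18138 → wrap carry → 0x8139
  0x8139 + 0x46B1 = 0x0C7EA
  0xC7EA + 0x241A = 0x0EC04
  0xEC04 + 0x02BF = 0x0EEC3
One's-complement sum = 0xEEC3.
Checksum = ~0xEEC3 & 0xFFFF = 0x113C.

113C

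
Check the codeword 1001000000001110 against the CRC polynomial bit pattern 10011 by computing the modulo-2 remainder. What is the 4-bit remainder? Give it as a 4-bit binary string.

Modulo-2 division of 1001000000001110 by 10011:
  pos 0: 10010 XOR 10011 = 00001
  pos 4: 10000 XOR 10011 = 00011
  pos 7: 11000 XOR 10011 = 01011
  pos 8: 10111 XOR 10011 = 00100
  pos 10: 10011 XOR 10011 = 00000
Remainder = 0000 (zero — the frame passes the CRC check).

0000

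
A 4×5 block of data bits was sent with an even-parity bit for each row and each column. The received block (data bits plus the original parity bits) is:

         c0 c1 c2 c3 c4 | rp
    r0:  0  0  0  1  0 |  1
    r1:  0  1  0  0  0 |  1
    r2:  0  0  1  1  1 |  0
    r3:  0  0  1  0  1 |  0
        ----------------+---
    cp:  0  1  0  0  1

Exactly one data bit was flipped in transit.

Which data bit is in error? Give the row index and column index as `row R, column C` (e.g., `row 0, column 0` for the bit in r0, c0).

row 2, column 4

Recompute each row's even parity and compare to rp:
  r0: data parity 1, sent rp 1 → ok
  r1: data parity 1, sent rp 1 → ok
  r2: data parity 1, sent rp 0 → mismatch
  r3: data parity 0, sent rp 0 → ok
Recompute each column's even parity and compare to cp:
  c0: data parity 0, sent cp 0 → ok
  c1: data parity 1, sent cp 1 → ok
  c2: data parity 0, sent cp 0 → ok
  c3: data parity 0, sent cp 0 → ok
  c4: data parity 0, sent cp 1 → mismatch
Exactly one row (r2) and one column (c4) fail → the flipped bit is at their intersection.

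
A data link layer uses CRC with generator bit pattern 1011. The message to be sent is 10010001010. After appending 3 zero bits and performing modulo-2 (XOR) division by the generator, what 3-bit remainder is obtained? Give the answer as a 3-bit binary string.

Append 3 zeros: 10010001010000. Divide by 1011 (XOR where the leading bit is 1):
  pos 0: 1001 XOR 1011 = 0010
  pos 2: 1000 XOR 1011 = 0011
  pos 4: 1101 XOR 1011 = 0110
  pos 5: 1100 XOR 1011 = 0111
  pos 6: 1111 XOR 1011 = 0100
  pos 7: 1000 XOR 1011 = 0011
  pos 9: 1100 XOR 1011 = 0111
  pos 10: 1110 XOR 1011 = 0101
Remainder (last 3 bits) = 101. This is the CRC / FCS.

101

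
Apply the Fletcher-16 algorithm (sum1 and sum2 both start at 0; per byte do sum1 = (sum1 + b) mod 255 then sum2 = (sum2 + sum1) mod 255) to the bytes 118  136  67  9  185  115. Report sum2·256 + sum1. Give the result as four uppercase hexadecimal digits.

8078

Running sums (mod 255):
  after byte 0 (118): sum1=118, sum2=118
  after byte 1 (136): sum1=254, sum2=117
  after byte 2 (67): sum1=66, sum2=183
  after byte 3 (9): sum1=75, sum2=3
  after byte 4 (185): sum1=5, sum2=8
  after byte 5 (115): sum1=120, sum2=128
Checksum = sum2·256 + sum1 = 128·256 + 120 = 32888 = 0x8078.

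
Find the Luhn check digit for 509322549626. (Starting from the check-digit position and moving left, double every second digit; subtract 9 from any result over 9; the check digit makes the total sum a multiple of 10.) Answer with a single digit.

4

Partial digits right→left: 6 2 6 9 4 5 2 2 3 9 0 5
Double every second digit counting from the check-digit position (so the 1st, 3rd, 5th, ... of the partial from the right).
  doubled (with −9 where >9): 3 3 8 4 6 0 → sum 24
  kept as-is: 2 9 5 2 9 5 → sum 32
Total = 24 + 32 = 56.
Check digit = (10 − (56 mod 10)) mod 10 = 4.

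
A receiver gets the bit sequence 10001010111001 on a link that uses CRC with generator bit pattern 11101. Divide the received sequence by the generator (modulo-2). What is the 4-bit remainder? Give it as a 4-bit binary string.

Modulo-2 division of 10001010111001 by 11101:
  pos 0: 10001 XOR 11101 = 01100
  pos 1: 11000 XOR 11101 = 00101
  pos 3: 10110 XOR 11101 = 01011
  pos 4: 10111 XOR 11101 = 01010
  pos 5: 10101 XOR 11101 = 01000
  pos 6: 10001 XOR 11101 = 01100
  pos 7: 11000 XOR 11101 = 00101
  pos 9: 10101 XOR 11101 = 01000
Remainder = 1000 (nonzero — an error is detected).

1000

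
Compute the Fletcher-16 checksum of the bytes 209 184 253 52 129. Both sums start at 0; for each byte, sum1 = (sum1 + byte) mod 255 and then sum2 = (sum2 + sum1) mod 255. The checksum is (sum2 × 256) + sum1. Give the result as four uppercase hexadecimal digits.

DF3E

Running sums (mod 255):
  after byte 0 (209): sum1=209, sum2=209
  after byte 1 (184): sum1=138, sum2=92
  after byte 2 (253): sum1=136, sum2=228
  after byte 3 (52): sum1=188, sum2=161
  after byte 4 (129): sum1=62, sum2=223
Checksum = sum2·256 + sum1 = 223·256 + 62 = 57150 = 0xDF3E.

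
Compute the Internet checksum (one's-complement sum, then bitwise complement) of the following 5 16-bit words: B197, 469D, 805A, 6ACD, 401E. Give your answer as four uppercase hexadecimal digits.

DC84

One's-complement addition (fold any carry out of bit 15 back into bit 0):
  0xB197 + 0x469D = 0x0F834
  0xF834 + 0x805A = 0x1788E → wrap carry → 0x788F
  0x788F + 0x6ACD = 0x0E35C
  0xE35C + 0x401E = 0x1237A → wrap carry → 0x237B
One's-complement sum = 0x237B.
Checksum = ~0x237B & 0xFFFF = 0xDC84.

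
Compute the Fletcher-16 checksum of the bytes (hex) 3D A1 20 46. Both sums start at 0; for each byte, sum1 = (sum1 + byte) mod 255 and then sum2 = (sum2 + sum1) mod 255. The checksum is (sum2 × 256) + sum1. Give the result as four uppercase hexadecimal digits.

Running sums (mod 255):
  after byte 0 (3D): sum1=61, sum2=61
  after byte 1 (A1): sum1=222, sum2=28
  after byte 2 (20): sum1=254, sum2=27
  after byte 3 (46): sum1=69, sum2=96
Checksum = sum2·256 + sum1 = 96·256 + 69 = 24645 = 0x6045.

6045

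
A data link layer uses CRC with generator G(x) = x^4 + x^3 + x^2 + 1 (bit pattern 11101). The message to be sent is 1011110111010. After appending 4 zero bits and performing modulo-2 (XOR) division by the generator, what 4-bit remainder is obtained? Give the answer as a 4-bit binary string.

Append 4 zeros: 10111101110100000. Divide by 11101 (XOR where the leading bit is 1):
  pos 0: 10111 XOR 11101 = 01010
  pos 1: 10101 XOR 11101 = 01000
  pos 2: 10000 XOR 11101 = 01101
  pos 3: 11011 XOR 11101 = 00110
  pos 5: 11011 XOR 11101 = 00110
  pos 7: 11001 XOR 11101 = 00100
  pos 9: 10000 XOR 11101 = 01101
  pos 10: 11010 XOR 11101 = 00111
  pos 12: 11100 XOR 11101 = 00001
Remainder (last 4 bits) = 0001. This is the CRC / FCS.

0001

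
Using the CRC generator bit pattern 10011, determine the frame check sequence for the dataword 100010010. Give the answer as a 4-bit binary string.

Append 4 zeros: 1000100100000. Divide by 10011 (XOR where the leading bit is 1):
  pos 0: 10001 XOR 10011 = 00010
  pos 3: 10001 XOR 10011 = 00010
  pos 6: 10000 XOR 10011 = 00011
Remainder (last 4 bits) = 1100. This is the CRC / FCS.

1100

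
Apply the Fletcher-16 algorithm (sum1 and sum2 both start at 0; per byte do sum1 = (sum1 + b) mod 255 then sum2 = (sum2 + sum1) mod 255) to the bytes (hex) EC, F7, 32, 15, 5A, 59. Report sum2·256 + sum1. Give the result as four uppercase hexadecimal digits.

Running sums (mod 255):
  after byte 0 (EC): sum1=236, sum2=236
  after byte 1 (F7): sum1=228, sum2=209
  after byte 2 (32): sum1=23, sum2=232
  after byte 3 (15): sum1=44, sum2=21
  after byte 4 (5A): sum1=134, sum2=155
  after byte 5 (59): sum1=223, sum2=123
Checksum = sum2·256 + sum1 = 123·256 + 223 = 31711 = 0x7BDF.

7BDF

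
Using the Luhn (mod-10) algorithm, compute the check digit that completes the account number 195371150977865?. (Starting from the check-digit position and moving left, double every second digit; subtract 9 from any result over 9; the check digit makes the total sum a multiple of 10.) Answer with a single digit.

Partial digits right→left: 5 6 8 7 7 9 0 5 1 1 7 3 5 9 1
Double every second digit counting from the check-digit position (so the 1st, 3rd, 5th, ... of the partial from the right).
  doubled (with −9 where >9): 1 7 5 0 2 5 1 2 → sum 23
  kept as-is: 6 7 9 5 1 3 9 → sum 40
Total = 23 + 40 = 63.
Check digit = (10 − (63 mod 10)) mod 10 = 7.

7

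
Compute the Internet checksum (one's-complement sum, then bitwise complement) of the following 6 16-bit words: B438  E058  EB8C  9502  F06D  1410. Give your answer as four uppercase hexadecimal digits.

E660

One's-complement addition (fold any carry out of bit 15 back into bit 0):
  0xB438 + 0xE058 = 0x19490 → wrap carry → 0x9491
  0x9491 + 0xEB8C = 0x1801D → wrap carry → 0x801E
  0x801E + 0x9502 = 0x11520 → wrap carry → 0x1521
  0x1521 + 0xF06D = 0x1058E → wrap carry → 0x058F
  0x058F + 0x1410 = 0x0199F
One's-complement sum = 0x199F.
Checksum = ~0x199F & 0xFFFF = 0xE660.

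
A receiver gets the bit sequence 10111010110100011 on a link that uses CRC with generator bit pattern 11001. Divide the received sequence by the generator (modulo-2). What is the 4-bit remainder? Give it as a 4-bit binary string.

Modulo-2 division of 10111010110100011 by 11001:
  pos 0: 10111 XOR 11001 = 01110
  pos 1: 11100 XOR 11001 = 00101
  pos 3: 10110 XOR 11001 = 01111
  pos 4: 11111 XOR 11001 = 00110
  pos 6: 11010 XOR 11001 = 00011
  pos 9: 11100 XOR 11001 = 00101
  pos 11: 10101 XOR 11001 = 01100
  pos 12: 11001 XOR 11001 = 00000
Remainder = 0000 (zero — the frame passes the CRC check).

0000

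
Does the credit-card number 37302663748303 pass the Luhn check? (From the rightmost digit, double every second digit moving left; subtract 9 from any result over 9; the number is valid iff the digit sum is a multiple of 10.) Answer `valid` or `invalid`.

invalid

From the right, keep odd positions and double even positions (subtract 9 from any doubled value over 9):
  doubled (positions 2,4,...): 0 7 5 3 4 6 6 → sum 31
  kept (positions 1,3,...): 3 3 4 3 6 0 7 → sum 26
Total = 57.
57 mod 10 = 7, so the number is invalid.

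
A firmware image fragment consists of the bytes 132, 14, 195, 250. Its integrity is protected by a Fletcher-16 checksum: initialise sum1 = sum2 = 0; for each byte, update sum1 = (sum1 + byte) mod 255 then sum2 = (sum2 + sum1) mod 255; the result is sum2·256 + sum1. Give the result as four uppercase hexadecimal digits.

BE51

Running sums (mod 255):
  after byte 0 (132): sum1=132, sum2=132
  after byte 1 (14): sum1=146, sum2=23
  after byte 2 (195): sum1=86, sum2=109
  after byte 3 (250): sum1=81, sum2=190
Checksum = sum2·256 + sum1 = 190·256 + 81 = 48721 = 0xBE51.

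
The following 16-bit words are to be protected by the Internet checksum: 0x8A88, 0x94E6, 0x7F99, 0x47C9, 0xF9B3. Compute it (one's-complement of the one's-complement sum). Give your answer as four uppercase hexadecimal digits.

One's-complement addition (fold any carry out of bit 15 back into bit 0):
  0x8A88 + 0x94E6 = 0x11F6E → wrap carry → 0x1F6F
  0x1F6F + 0x7F99 = 0x09F08
  0x9F08 + 0x47C9 = 0x0E6D1
  0xE6D1 + 0xF9B3 = 0x1E084 → wrap carry → 0xE085
One's-complement sum = 0xE085.
Checksum = ~0xE085 & 0xFFFF = 0x1F7A.

1F7A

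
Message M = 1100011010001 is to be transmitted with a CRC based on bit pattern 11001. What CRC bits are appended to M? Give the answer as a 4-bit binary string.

0011

Append 4 zeros: 11000110100010000. Divide by 11001 (XOR where the leading bit is 1):
  pos 0: 11000 XOR 11001 = 00001
  pos 4: 11101 XOR 11001 = 00100
  pos 6: 10000 XOR 11001 = 01001
  pos 7: 10010 XOR 11001 = 01011
  pos 8: 10111 XOR 11001 = 01110
  pos 9: 11100 XOR 11001 = 00101
  pos 11: 10100 XOR 11001 = 01101
  pos 12: 11010 XOR 11001 = 00011
Remainder (last 4 bits) = 0011. This is the CRC / FCS.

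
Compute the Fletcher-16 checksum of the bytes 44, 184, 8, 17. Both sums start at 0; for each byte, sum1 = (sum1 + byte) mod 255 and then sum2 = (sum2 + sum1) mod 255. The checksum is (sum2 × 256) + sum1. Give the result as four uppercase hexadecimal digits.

FBFD

Running sums (mod 255):
  after byte 0 (44): sum1=44, sum2=44
  after byte 1 (184): sum1=228, sum2=17
  after byte 2 (8): sum1=236, sum2=253
  after byte 3 (17): sum1=253, sum2=251
Checksum = sum2·256 + sum1 = 251·256 + 253 = 64509 = 0xFBFD.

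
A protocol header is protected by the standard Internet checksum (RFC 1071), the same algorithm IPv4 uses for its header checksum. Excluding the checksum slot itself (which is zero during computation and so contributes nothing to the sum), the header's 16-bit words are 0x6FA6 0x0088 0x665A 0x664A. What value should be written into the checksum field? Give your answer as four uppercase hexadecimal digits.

C32C

One's-complement addition (fold any carry out of bit 15 back into bit 0):
  0x6FA6 + 0x0088 = 0x0702E
  0x702E + 0x665A = 0x0D688
  0xD688 + 0x664A = 0x13CD2 → wrap carry → 0x3CD3
One's-complement sum = 0x3CD3.
Checksum = ~0x3CD3 & 0xFFFF = 0xC32C.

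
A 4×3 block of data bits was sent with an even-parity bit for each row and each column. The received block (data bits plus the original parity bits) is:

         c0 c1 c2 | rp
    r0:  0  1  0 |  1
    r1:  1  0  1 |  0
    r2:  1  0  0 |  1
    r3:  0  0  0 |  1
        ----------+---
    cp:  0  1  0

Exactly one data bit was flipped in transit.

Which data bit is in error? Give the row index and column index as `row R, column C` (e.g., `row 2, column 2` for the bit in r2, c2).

Recompute each row's even parity and compare to rp:
  r0: data parity 1, sent rp 1 → ok
  r1: data parity 0, sent rp 0 → ok
  r2: data parity 1, sent rp 1 → ok
  r3: data parity 0, sent rp 1 → mismatch
Recompute each column's even parity and compare to cp:
  c0: data parity 0, sent cp 0 → ok
  c1: data parity 1, sent cp 1 → ok
  c2: data parity 1, sent cp 0 → mismatch
Exactly one row (r3) and one column (c2) fail → the flipped bit is at their intersection.

row 3, column 2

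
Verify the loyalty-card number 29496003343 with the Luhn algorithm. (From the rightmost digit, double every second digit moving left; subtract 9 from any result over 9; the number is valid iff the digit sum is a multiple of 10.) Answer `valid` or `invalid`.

From the right, keep odd positions and double even positions (subtract 9 from any doubled value over 9):
  doubled (positions 2,4,...): 8 6 0 9 9 → sum 32
  kept (positions 1,3,...): 3 3 0 6 4 2 → sum 18
Total = 50.
50 mod 10 = 0, so the number is valid.

valid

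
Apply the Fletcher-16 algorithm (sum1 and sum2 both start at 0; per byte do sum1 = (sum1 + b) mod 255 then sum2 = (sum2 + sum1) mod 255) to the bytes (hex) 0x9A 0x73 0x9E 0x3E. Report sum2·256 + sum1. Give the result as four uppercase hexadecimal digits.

Running sums (mod 255):
  after byte 0 (0x9A): sum1=154, sum2=154
  after byte 1 (0x73): sum1=14, sum2=168
  after byte 2 (0x9E): sum1=172, sum2=85
  after byte 3 (0x3E): sum1=234, sum2=64
Checksum = sum2·256 + sum1 = 64·256 + 234 = 16618 = 0x40EA.

40EA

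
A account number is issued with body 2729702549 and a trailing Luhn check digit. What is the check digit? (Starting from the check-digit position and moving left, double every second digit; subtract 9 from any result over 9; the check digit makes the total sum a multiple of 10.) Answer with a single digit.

Partial digits right→left: 9 4 5 2 0 7 9 2 7 2
Double every second digit counting from the check-digit position (so the 1st, 3rd, 5th, ... of the partial from the right).
  doubled (with −9 where >9): 9 1 0 9 5 → sum 24
  kept as-is: 4 2 7 2 2 → sum 17
Total = 24 + 17 = 41.
Check digit = (10 − (41 mod 10)) mod 10 = 9.

9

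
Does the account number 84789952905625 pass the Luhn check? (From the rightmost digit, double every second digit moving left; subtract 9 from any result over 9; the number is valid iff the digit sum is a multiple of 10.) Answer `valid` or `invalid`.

valid

From the right, keep odd positions and double even positions (subtract 9 from any doubled value over 9):
  doubled (positions 2,4,...): 4 1 9 1 9 5 7 → sum 36
  kept (positions 1,3,...): 5 6 0 2 9 8 4 → sum 34
Total = 70.
70 mod 10 = 0, so the number is valid.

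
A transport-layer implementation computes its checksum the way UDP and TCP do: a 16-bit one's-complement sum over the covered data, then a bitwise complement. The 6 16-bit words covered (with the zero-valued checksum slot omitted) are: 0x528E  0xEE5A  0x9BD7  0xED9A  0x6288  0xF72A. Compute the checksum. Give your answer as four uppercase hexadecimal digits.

DBF0

One's-complement addition (fold any carry out of bit 15 back into bit 0):
  0x528E + 0xEE5A = 0x140E8 → wrap carry → 0x40E9
  0x40E9 + 0x9BD7 = 0x0DCC0
  0xDCC0 + 0xED9A = 0x1CA5A → wrap carry → 0xCA5B
  0xCA5B + 0x6288 = 0x12CE3 → wrap carry → 0x2CE4
  0x2CE4 + 0xF72A = 0x1240E → wrap carry → 0x240F
One's-complement sum = 0x240F.
Checksum = ~0x240F & 0xFFFF = 0xDBF0.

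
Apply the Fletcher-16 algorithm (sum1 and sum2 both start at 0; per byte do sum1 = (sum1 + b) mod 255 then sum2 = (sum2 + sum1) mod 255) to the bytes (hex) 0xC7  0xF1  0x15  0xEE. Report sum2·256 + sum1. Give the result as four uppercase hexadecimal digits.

0EBD

Running sums (mod 255):
  after byte 0 (0xC7): sum1=199, sum2=199
  after byte 1 (0xF1): sum1=185, sum2=129
  after byte 2 (0x15): sum1=206, sum2=80
  after byte 3 (0xEE): sum1=189, sum2=14
Checksum = sum2·256 + sum1 = 14·256 + 189 = 3773 = 0x0EBD.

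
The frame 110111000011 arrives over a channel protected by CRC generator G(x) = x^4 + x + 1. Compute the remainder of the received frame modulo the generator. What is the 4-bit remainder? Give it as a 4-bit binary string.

1000

Modulo-2 division of 110111000011 by 10011:
  pos 0: 11011 XOR 10011 = 01000
  pos 1: 10001 XOR 10011 = 00010
  pos 4: 10000 XOR 10011 = 00011
  pos 7: 11011 XOR 10011 = 01000
Remainder = 1000 (nonzero — an error is detected).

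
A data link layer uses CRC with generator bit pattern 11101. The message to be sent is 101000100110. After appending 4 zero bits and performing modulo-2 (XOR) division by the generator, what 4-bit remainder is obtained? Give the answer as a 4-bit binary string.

0001

Append 4 zeros: 1010001001100000. Divide by 11101 (XOR where the leading bit is 1):
  pos 0: 10100 XOR 11101 = 01001
  pos 1: 10010 XOR 11101 = 01111
  pos 2: 11111 XOR 11101 = 00010
  pos 5: 10001 XOR 11101 = 01100
  pos 6: 11001 XOR 11101 = 00100
  pos 8: 10000 XOR 11101 = 01101
  pos 9: 11010 XOR 11101 = 00111
  pos 11: 11100 XOR 11101 = 00001
Remainder (last 4 bits) = 0001. This is the CRC / FCS.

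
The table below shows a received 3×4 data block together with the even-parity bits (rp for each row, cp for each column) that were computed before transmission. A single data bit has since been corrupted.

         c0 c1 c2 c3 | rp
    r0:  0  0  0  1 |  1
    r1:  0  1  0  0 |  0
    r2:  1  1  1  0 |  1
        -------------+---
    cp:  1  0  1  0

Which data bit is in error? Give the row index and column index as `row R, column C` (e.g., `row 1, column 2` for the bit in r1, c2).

Recompute each row's even parity and compare to rp:
  r0: data parity 1, sent rp 1 → ok
  r1: data parity 1, sent rp 0 → mismatch
  r2: data parity 1, sent rp 1 → ok
Recompute each column's even parity and compare to cp:
  c0: data parity 1, sent cp 1 → ok
  c1: data parity 0, sent cp 0 → ok
  c2: data parity 1, sent cp 1 → ok
  c3: data parity 1, sent cp 0 → mismatch
Exactly one row (r1) and one column (c3) fail → the flipped bit is at their intersection.

row 1, column 3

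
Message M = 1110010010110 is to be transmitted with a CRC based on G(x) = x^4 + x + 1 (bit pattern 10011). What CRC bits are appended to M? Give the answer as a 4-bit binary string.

Append 4 zeros: 11100100101100000. Divide by 10011 (XOR where the leading bit is 1):
  pos 0: 11100 XOR 10011 = 01111
  pos 1: 11111 XOR 10011 = 01100
  pos 2: 11000 XOR 10011 = 01011
  pos 3: 10110 XOR 10011 = 00101
  pos 5: 10110 XOR 10011 = 00101
  pos 7: 10111 XOR 10011 = 00100
  pos 9: 10000 XOR 10011 = 00011
  pos 12: 11000 XOR 10011 = 01011
Remainder (last 4 bits) = 1011. This is the CRC / FCS.

1011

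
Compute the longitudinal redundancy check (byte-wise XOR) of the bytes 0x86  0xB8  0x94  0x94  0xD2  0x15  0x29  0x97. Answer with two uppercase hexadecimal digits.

XOR the bytes together:
  start with 0x86
  0x86 ⊕ 0xB8 = 0x3E
  0x3E ⊕ 0x94 = 0xAA
  0xAA ⊕ 0x94 = 0x3E
  0x3E ⊕ 0xD2 = 0xEC
  0xEC ⊕ 0x15 = 0xF9
  0xF9 ⊕ 0x29 = 0xD0
  0xD0 ⊕ 0x97 = 0x47

47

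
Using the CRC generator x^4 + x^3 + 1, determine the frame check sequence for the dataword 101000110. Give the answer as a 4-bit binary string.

Append 4 zeros: 1010001100000. Divide by 11001 (XOR where the leading bit is 1):
  pos 0: 10100 XOR 11001 = 01101
  pos 1: 11010 XOR 11001 = 00011
  pos 4: 11110 XOR 11001 = 00111
  pos 6: 11100 XOR 11001 = 00101
  pos 8: 10100 XOR 11001 = 01101
Remainder (last 4 bits) = 1101. This is the CRC / FCS.

1101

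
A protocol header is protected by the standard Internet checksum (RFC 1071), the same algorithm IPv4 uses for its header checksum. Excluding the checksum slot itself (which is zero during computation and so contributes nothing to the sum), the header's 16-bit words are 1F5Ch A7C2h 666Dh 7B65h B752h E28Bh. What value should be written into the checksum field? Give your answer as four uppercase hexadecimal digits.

BD2F

One's-complement addition (fold any carry out of bit 15 back into bit 0):
  0x1F5C + 0xA7C2 = 0x0C71E
  0xC71E + 0x666D = 0x12D8B → wrap carry → 0x2D8C
  0x2D8C + 0x7B65 = 0x0A8F1
  0xA8F1 + 0xB752 = 0x16043 → wrap carry → 0x6044
  0x6044 + 0xE28B = 0x142CF → wrap carry → 0x42D0
One's-complement sum = 0x42D0.
Checksum = ~0x42D0 & 0xFFFF = 0xBD2F.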